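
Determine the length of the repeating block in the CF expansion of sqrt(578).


Run the CF algorithm for sqrt(578).
a_0 = floor(sqrt(578)) = 24; set m_0=0, q_0=1.
Recurrence: m' = q*a - m,  q' = (d - m'^2)/q,  a' = floor((a_0 + m')/q').
  step 1: m=24, q=2, a=24
  step 2: m=24, q=1, a=48
a_2 = 2*a_0 = 48, so the period closes here.
sqrt(578) = [24; 24, 48]
Period length = 2

2


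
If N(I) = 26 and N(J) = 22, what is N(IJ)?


N(IJ) = N(I) * N(J)
= 26 * 22
= 572

572


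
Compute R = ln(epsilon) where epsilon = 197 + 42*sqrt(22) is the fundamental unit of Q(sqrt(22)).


epsilon = 197 + 42*sqrt(22)
= 393.9975
R = ln(393.9975)
= 5.9763

5.9763


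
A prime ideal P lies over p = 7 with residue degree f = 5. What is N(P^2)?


N(P^a) = p^(a*f)
= 7^(2*5)
= 7^10
= 282475249

282475249


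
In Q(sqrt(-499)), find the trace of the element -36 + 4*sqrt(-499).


Tr(a + b*sqrt(d)) = (a + b*sqrt(d)) + (a - b*sqrt(d)) = 2a
= 2 * (-36)
= -72

-72


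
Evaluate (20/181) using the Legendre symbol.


p = 181 is prime, so compute (20/181) with the reciprocity algorithm (Jacobi-symbol steps: pull out 2s via (2/n), flip via reciprocity, reduce):
  pull out 2: (2/181) = -1  (since 181 mod 8 = 5)
  pull out 2: (2/181) = -1  (since 181 mod 8 = 5)
  reciprocity: (5/181) -> +(181/5)
  reduce: (1/5)
  (1/5) = 1
Product of signs = 1
(20/181) = 1

1


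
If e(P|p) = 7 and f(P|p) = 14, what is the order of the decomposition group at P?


|D_P| = e * f
= 7 * 14
= 98

98


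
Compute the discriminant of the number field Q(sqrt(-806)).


For K = Q(sqrt(d)) with d squarefree: disc(K) = d if d = 1 mod 4, and disc(K) = 4d if d = 2 or 3 mod 4.
Here d = -806, and d mod 4 = 2.
d = 2 mod 4, not 1 (O_K = Z[sqrt(d)]), so disc(K) = 4d = 4 * (-806) = -3224

-3224


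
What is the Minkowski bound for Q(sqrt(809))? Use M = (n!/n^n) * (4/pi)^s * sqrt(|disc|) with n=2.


d = 809, d mod 4 = 1, so disc(K) = d = 809; |disc(K)| = 809
Real quadratic field, so n = 2, s = r2 = 0, r1 = 2
M = (n!/n^n) * (4/pi)^s * sqrt(|disc(K)|) = (2!/2^2) * (4/pi)^0 * sqrt(809)
= 0.5 * 1.000000 * 28.442925
= 14.2215

14.2215


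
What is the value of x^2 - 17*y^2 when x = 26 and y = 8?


x^2 - d*y^2
= 26^2 - 17*8^2
= 676 - 1088
= -412

-412


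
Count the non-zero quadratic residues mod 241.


For prime p, the number of non-zero quadratic residues is (p-1)/2.
= (241-1)/2
= 120

120


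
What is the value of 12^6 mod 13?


p = 13 is prime and the exponent is (p-1)/2 = 6, so by Euler's criterion 12^6 = (12/13) = +1 or -1 mod 13.
Compute by square-and-multiply:
  6 = 4 + 2 (binary 110)
  Repeated squaring mod 13: 12^1 = 12, 12^2 = 1, 12^4 = 1
  12^6 = 12^4 * 12^2 = 1 * 1 mod 13
    1 * 1 = 1 = 1 mod 13
  12^6 = 1 mod 13
Result 1: 12 is a quadratic residue mod 13.
12^6 mod 13 = 1

1


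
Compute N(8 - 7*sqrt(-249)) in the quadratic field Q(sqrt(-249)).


N(a + b*sqrt(d)) = a^2 - d*b^2
= (8)^2 - (-249)*(-7)^2
= 64 + 12201
= 12265

12265


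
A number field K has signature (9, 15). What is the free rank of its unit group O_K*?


By Dirichlet's unit theorem:
rank = r1 + r2 - 1
= 9 + 15 - 1
= 23

23


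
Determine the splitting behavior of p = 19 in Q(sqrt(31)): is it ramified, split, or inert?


K = Q(sqrt(31)). Since d mod 4 = 3, disc(K) = 124.
Check p | disc: 124 mod 19 = 10.
p does not divide disc. Compute Legendre symbol (d/p):
12^((19-1)/2) mod 19 = -1
(d/p) = -1, so p is inert: (p) stays prime with e=1, f=2, g=1.
Therefore p is inert.

inert


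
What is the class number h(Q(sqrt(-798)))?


K = Q(sqrt(-798)). d mod 4 = 2, so D = disc(K) = 4d = -3192
h(K) equals the number of primitive reduced positive-definite forms (a, b, c) = a*x^2 + b*x*y + c*y^2 with b^2 - 4ac = D,
where reduced means |b| <= a <= c, with b >= 0 whenever |b| = a or a = c, and primitive means gcd(a, b, c) = 1.
Reduced forces 3a^2 <= |D| = 3192, so 1 <= a <= 32; b must have the parity of D, and c = (b^2 - D)/(4a) must be an integer >= a.
Enumerate a = 1..32, b in [-a, a]:
  a=1: (1, 0, 798)  [1]
  a=2: (2, 0, 399)  [1]
  a=3: (3, 0, 266)  [1]
  a=4..5: none
  a=6: (6, 0, 133)  [1]
  a=7: (7, 0, 114)  [1]
  a=8..10: none
  a=11: (11, -8, 74), (11, 8, 74)  [2]
  a=12..13: none
  a=14: (14, 0, 57)  [1]
  a=15..16: none
  a=17: (17, -2, 47), (17, 2, 47)  [2]
  a=18: none
  a=19: (19, 0, 42)  [1]
  a=20: none
  a=21: (21, 0, 38)  [1]
  a=22: (22, -8, 37), (22, 8, 37)  [2]
  a=23..30: none
  a=31: (31, -30, 33), (31, 30, 33)  [2]
  a=32: none
Total reduced forms: 1 + 1 + 1 + 1 + 1 + 2 + 1 + 2 + 1 + 1 + 2 + 2 = 16
h = 16

16


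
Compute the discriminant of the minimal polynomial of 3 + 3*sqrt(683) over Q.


The element 3 + 3*sqrt(683) has minimal polynomial:
x^2 - 6*x - 6138
Discriminant = (-6)^2 - 4*(-6138)
= 36 + 24552
= 24588

24588


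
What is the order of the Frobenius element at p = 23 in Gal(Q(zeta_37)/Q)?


The Frobenius at p in Gal(Q(zeta_n)/Q) = (Z/nZ)* is the class of p, so its order is ord_37(23), the smallest k >= 1 with 23^k = 1 mod 37.
n = 37 = 37, phi(37) = 36; the order divides phi(n).
Divisors of 36: 1, 2, 3, 4, 6, 9, 12, 18, 36
Repeated squaring mod 37: 23^1 = 23, 23^2 = 11, 23^4 = 10, 23^8 = 26, 23^16 = 10, 23^32 = 26
Test divisors in increasing order:
  k=1: 23^1 = 23 mod 37
  k=2: 23^2 = 11 mod 37
  k=3: 23^3 = 11 * 23 = 31 mod 37
  k=4: 23^4 = 10 mod 37
  k=6: 23^6 = 10 * 11 = 36 mod 37
  k=9: 23^9 = 26 * 23 = 6 mod 37
  k=12: 23^12 = 26 * 10 = 1 mod 37  <- first divisor giving 1
Order = 12

12


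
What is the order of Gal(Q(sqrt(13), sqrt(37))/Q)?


The 2 square roots of distinct primes are multiplicatively independent over Q,
so [K:Q] = 2^2 and Gal(K/Q) is isomorphic to (Z/2Z)^2.
|Gal| = 2^2 = 4

4


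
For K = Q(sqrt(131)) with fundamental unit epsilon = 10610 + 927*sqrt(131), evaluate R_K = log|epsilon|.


epsilon = 10610 + 927*sqrt(131)
= 21220.0000
R = ln(21220.0000)
= 9.9627

9.9627


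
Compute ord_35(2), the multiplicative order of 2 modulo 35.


We want ord_35(2), the smallest k >= 1 with 2^k = 1 mod 35.
n = 35 = 5 * 7, phi(35) = 24; the order divides phi(n).
Divisors of 24: 1, 2, 3, 4, 6, 8, 12, 24
Repeated squaring mod 35: 2^1 = 2, 2^2 = 4, 2^4 = 16, 2^8 = 11, 2^16 = 16
Test divisors in increasing order:
  k=1: 2^1 = 2 mod 35
  k=2: 2^2 = 4 mod 35
  k=3: 2^3 = 4 * 2 = 8 mod 35
  k=4: 2^4 = 16 mod 35
  k=6: 2^6 = 16 * 4 = 29 mod 35
  k=8: 2^8 = 11 mod 35
  k=12: 2^12 = 11 * 16 = 1 mod 35  <- first divisor giving 1
Order = 12

12


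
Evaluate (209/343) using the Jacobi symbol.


Compute (209/343) via quadratic reciprocity:
  reciprocity: (209/343) -> +(343/209)
  reduce: (134/209)
  pull out 2: (2/209) = +1  (since 209 mod 8 = 1)
  reciprocity: (67/209) -> +(209/67)
  reduce: (8/67)
  pull out 2: (2/67) = -1  (since 67 mod 8 = 3)
  pull out 2: (2/67) = -1  (since 67 mod 8 = 3)
  pull out 2: (2/67) = -1  (since 67 mod 8 = 3)
  (1/67) = 1
Product of signs = -1

-1


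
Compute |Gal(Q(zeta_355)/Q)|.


|Gal(Q(zeta_355)/Q)| = phi(355)
= 280

280


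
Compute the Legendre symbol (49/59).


p = 59 is prime, so compute (49/59) with the reciprocity algorithm (Jacobi-symbol steps: pull out 2s via (2/n), flip via reciprocity, reduce):
  reciprocity: (49/59) -> +(59/49)
  reduce: (10/49)
  pull out 2: (2/49) = +1  (since 49 mod 8 = 1)
  reciprocity: (5/49) -> +(49/5)
  reduce: (4/5)
  pull out 2: (2/5) = -1  (since 5 mod 8 = 5)
  pull out 2: (2/5) = -1  (since 5 mod 8 = 5)
  (1/5) = 1
Product of signs = 1
(49/59) = 1

1


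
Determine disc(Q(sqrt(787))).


For K = Q(sqrt(d)) with d squarefree: disc(K) = d if d = 1 mod 4, and disc(K) = 4d if d = 2 or 3 mod 4.
Here d = 787, and d mod 4 = 3.
d = 3 mod 4, not 1 (O_K = Z[sqrt(d)]), so disc(K) = 4d = 4 * (787) = 3148

3148


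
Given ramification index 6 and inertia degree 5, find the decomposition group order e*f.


|D_P| = e * f
= 6 * 5
= 30

30


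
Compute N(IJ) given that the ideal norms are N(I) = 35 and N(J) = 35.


N(IJ) = N(I) * N(J)
= 35 * 35
= 1225

1225


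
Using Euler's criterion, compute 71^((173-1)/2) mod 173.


p = 173 is prime and the exponent is (p-1)/2 = 86, so by Euler's criterion 71^86 = (71/173) = +1 or -1 mod 173.
Compute by square-and-multiply:
  86 = 64 + 16 + 4 + 2 (binary 1010110)
  Repeated squaring mod 173: 71^1 = 71, 71^2 = 24, 71^4 = 57, 71^8 = 135, 71^16 = 60, 71^32 = 140, 71^64 = 51
  71^86 = 71^64 * 71^16 * 71^4 * 71^2 = 51 * 60 * 57 * 24 mod 173
    51 * 60 = 3060 = 119 mod 173
    119 * 57 = 6783 = 36 mod 173
    36 * 24 = 864 = 172 mod 173
  71^86 = 172 mod 173
Result 172 = p - 1 = -1 mod 173: 71 is a quadratic non-residue mod 173. As a residue in [0, p-1] the value is 172.
71^86 mod 173 = 172

172


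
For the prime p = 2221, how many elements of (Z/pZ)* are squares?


For prime p, the number of non-zero quadratic residues is (p-1)/2.
= (2221-1)/2
= 1110

1110


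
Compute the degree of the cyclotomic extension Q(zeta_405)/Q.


The degree equals Euler's totient phi(405).
405 = 3^4 * 5
phi(405) = 216

216


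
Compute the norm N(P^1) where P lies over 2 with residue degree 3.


N(P^a) = p^(a*f)
= 2^(1*3)
= 2^3
= 8

8


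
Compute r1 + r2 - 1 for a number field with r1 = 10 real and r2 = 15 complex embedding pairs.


By Dirichlet's unit theorem:
rank = r1 + r2 - 1
= 10 + 15 - 1
= 24

24


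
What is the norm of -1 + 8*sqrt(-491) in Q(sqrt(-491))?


N(a + b*sqrt(d)) = a^2 - d*b^2
= (-1)^2 - (-491)*(8)^2
= 1 + 31424
= 31425

31425


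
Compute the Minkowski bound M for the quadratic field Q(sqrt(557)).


d = 557, d mod 4 = 1, so disc(K) = d = 557; |disc(K)| = 557
Real quadratic field, so n = 2, s = r2 = 0, r1 = 2
M = (n!/n^n) * (4/pi)^s * sqrt(|disc(K)|) = (2!/2^2) * (4/pi)^0 * sqrt(557)
= 0.5 * 1.000000 * 23.600847
= 11.8004

11.8004


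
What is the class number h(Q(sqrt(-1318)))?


K = Q(sqrt(-1318)). d mod 4 = 2, so D = disc(K) = 4d = -5272
h(K) equals the number of primitive reduced positive-definite forms (a, b, c) = a*x^2 + b*x*y + c*y^2 with b^2 - 4ac = D,
where reduced means |b| <= a <= c, with b >= 0 whenever |b| = a or a = c, and primitive means gcd(a, b, c) = 1.
Reduced forces 3a^2 <= |D| = 5272, so 1 <= a <= 41; b must have the parity of D, and c = (b^2 - D)/(4a) must be an integer >= a.
Enumerate a = 1..41, b in [-a, a]:
  a=1: (1, 0, 1318)  [1]
  a=2: (2, 0, 659)  [1]
  a=3..16: none
  a=17: (17, -10, 79), (17, 10, 79)  [2]
  a=18..22: none
  a=23: (23, -8, 58), (23, 8, 58)  [2]
  a=24..28: none
  a=29: (29, -8, 46), (29, 8, 46)  [2]
  a=30..33: none
  a=34: (34, -24, 43), (34, 24, 43)  [2]
  a=35..41: none
Total reduced forms: 1 + 1 + 2 + 2 + 2 + 2 = 10
h = 10

10


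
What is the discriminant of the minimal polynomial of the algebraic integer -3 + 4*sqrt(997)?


The element -3 + 4*sqrt(997) has minimal polynomial:
x^2 + 6*x - 15943
Discriminant = (6)^2 - 4*(-15943)
= 36 + 63772
= 63808

63808


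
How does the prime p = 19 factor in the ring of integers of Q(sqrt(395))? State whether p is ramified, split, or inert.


K = Q(sqrt(395)). Since d mod 4 = 3, disc(K) = 1580.
Check p | disc: 1580 mod 19 = 3.
p does not divide disc. Compute Legendre symbol (d/p):
15^((19-1)/2) mod 19 = -1
(d/p) = -1, so p is inert: (p) stays prime with e=1, f=2, g=1.
Therefore p is inert.

inert


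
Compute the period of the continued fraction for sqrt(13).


Run the CF algorithm for sqrt(13).
a_0 = floor(sqrt(13)) = 3; set m_0=0, q_0=1.
Recurrence: m' = q*a - m,  q' = (d - m'^2)/q,  a' = floor((a_0 + m')/q').
  step 1: m=3, q=4, a=1
  step 2: m=1, q=3, a=1
  step 3: m=2, q=3, a=1
  step 4: m=1, q=4, a=1
  step 5: m=3, q=1, a=6
a_5 = 2*a_0 = 6, so the period closes here.
sqrt(13) = [3; 1, 1, 1, 1, 6]
Period length = 5

5


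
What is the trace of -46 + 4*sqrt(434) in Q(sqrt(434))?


Tr(a + b*sqrt(d)) = (a + b*sqrt(d)) + (a - b*sqrt(d)) = 2a
= 2 * (-46)
= -92

-92


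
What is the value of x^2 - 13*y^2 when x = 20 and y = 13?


x^2 - d*y^2
= 20^2 - 13*13^2
= 400 - 2197
= -1797

-1797


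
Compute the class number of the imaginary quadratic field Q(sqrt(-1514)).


K = Q(sqrt(-1514)). d mod 4 = 2, so D = disc(K) = 4d = -6056
h(K) equals the number of primitive reduced positive-definite forms (a, b, c) = a*x^2 + b*x*y + c*y^2 with b^2 - 4ac = D,
where reduced means |b| <= a <= c, with b >= 0 whenever |b| = a or a = c, and primitive means gcd(a, b, c) = 1.
Reduced forces 3a^2 <= |D| = 6056, so 1 <= a <= 44; b must have the parity of D, and c = (b^2 - D)/(4a) must be an integer >= a.
Enumerate a = 1..44, b in [-a, a]:
  a=1: (1, 0, 1514)  [1]
  a=2: (2, 0, 757)  [1]
  a=3: (3, -2, 505), (3, 2, 505)  [2]
  a=4: none
  a=5: (5, -2, 303), (5, 2, 303)  [2]
  a=6: (6, -4, 253), (6, 4, 253)  [2]
  a=7..8: none
  a=9: (9, -8, 170), (9, 8, 170)  [2]
  a=10: (10, -8, 153), (10, 8, 153)  [2]
  a=11: (11, -4, 138), (11, 4, 138)  [2]
  a=12..14: none
  a=15: (15, -8, 102), (15, -2, 101), (15, 2, 101), (15, 8, 102)  [4]
  a=16: none
  a=17: (17, -8, 90), (17, 8, 90)  [2]
  a=18: (18, -8, 85), (18, 8, 85)  [2]
  a=19: (19, -10, 81), (19, 10, 81)  [2]
  a=20..21: none
  a=22: (22, -4, 69), (22, 4, 69)  [2]
  a=23: (23, -4, 66), (23, 4, 66)  [2]
  a=24: none
  a=25: (25, -12, 62), (25, 12, 62)  [2]
  a=26: none
  a=27: (27, -10, 57), (27, 10, 57)  [2]
  a=28: none
  a=29: (29, -18, 55), (29, 18, 55)  [2]
  a=30: (30, -28, 57), (30, -8, 51), (30, 8, 51), (30, 28, 57)  [4]
  a=31: (31, -12, 50), (31, 12, 50)  [2]
  a=32: none
  a=33: (33, -26, 51), (33, -4, 46), (33, 4, 46), (33, 26, 51)  [4]
  a=34: (34, -8, 45), (34, 8, 45)  [2]
  a=35..36: none
  a=37: (37, -30, 47), (37, 30, 47)  [2]
  a=38: (38, -28, 45), (38, 28, 45)  [2]
  a=39..44: none
Total reduced forms: 1 + 1 + 2 + 2 + 2 + 2 + 2 + 2 + 4 + 2 + 2 + 2 + 2 + 2 + 2 + 2 + 2 + 4 + 2 + 4 + 2 + 2 + 2 = 50
h = 50

50


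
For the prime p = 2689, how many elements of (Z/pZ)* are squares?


For prime p, the number of non-zero quadratic residues is (p-1)/2.
= (2689-1)/2
= 1344

1344


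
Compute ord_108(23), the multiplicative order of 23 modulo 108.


We want ord_108(23), the smallest k >= 1 with 23^k = 1 mod 108.
n = 108 = 2^2 * 3^3, phi(108) = 36; the order divides phi(n).
Divisors of 36: 1, 2, 3, 4, 6, 9, 12, 18, 36
Repeated squaring mod 108: 23^1 = 23, 23^2 = 97, 23^4 = 13, 23^8 = 61, 23^16 = 49, 23^32 = 25
Test divisors in increasing order:
  k=1: 23^1 = 23 mod 108
  k=2: 23^2 = 97 mod 108
  k=3: 23^3 = 97 * 23 = 71 mod 108
  k=4: 23^4 = 13 mod 108
  k=6: 23^6 = 13 * 97 = 73 mod 108
  k=9: 23^9 = 61 * 23 = 107 mod 108
  k=12: 23^12 = 61 * 13 = 37 mod 108
  k=18: 23^18 = 49 * 97 = 1 mod 108  <- first divisor giving 1
Order = 18

18


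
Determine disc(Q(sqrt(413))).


For K = Q(sqrt(d)) with d squarefree: disc(K) = d if d = 1 mod 4, and disc(K) = 4d if d = 2 or 3 mod 4.
Here d = 413, and d mod 4 = 1.
d = 1 mod 4 (O_K = Z[(1+sqrt(d))/2]), so disc(K) = d = 413

413


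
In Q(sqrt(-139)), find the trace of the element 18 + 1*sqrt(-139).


Tr(a + b*sqrt(d)) = (a + b*sqrt(d)) + (a - b*sqrt(d)) = 2a
= 2 * (18)
= 36

36


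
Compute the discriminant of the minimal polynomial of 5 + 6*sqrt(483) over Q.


The element 5 + 6*sqrt(483) has minimal polynomial:
x^2 - 10*x - 17363
Discriminant = (-10)^2 - 4*(-17363)
= 100 + 69452
= 69552

69552


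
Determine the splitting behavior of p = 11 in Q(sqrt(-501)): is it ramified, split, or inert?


K = Q(sqrt(-501)). Since d mod 4 = 3, disc(K) = -2004.
Check p | disc: -2004 mod 11 = 9.
p does not divide disc. Compute Legendre symbol (d/p):
5^((11-1)/2) mod 11 = 1
(d/p) = 1, so p splits: (p) = P*P' with e=1, f=1, g=2.
Therefore p is split.

split


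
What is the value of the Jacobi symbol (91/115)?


Compute (91/115) via quadratic reciprocity:
  reciprocity: (91/115) -> -(115/91)
  reduce: (24/91)
  pull out 2: (2/91) = -1  (since 91 mod 8 = 3)
  pull out 2: (2/91) = -1  (since 91 mod 8 = 3)
  pull out 2: (2/91) = -1  (since 91 mod 8 = 3)
  reciprocity: (3/91) -> -(91/3)
  reduce: (1/3)
  (1/3) = 1
Product of signs = -1

-1


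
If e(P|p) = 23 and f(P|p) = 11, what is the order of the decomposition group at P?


|D_P| = e * f
= 23 * 11
= 253

253


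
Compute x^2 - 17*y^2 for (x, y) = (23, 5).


x^2 - d*y^2
= 23^2 - 17*5^2
= 529 - 425
= 104

104


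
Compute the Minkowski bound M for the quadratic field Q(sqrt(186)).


d = 186, d mod 4 = 2, so disc(K) = 4d = 744; |disc(K)| = 744
Real quadratic field, so n = 2, s = r2 = 0, r1 = 2
M = (n!/n^n) * (4/pi)^s * sqrt(|disc(K)|) = (2!/2^2) * (4/pi)^0 * sqrt(744)
= 0.5 * 1.000000 * 27.276363
= 13.6382

13.6382


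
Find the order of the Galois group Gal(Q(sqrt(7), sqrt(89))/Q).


The 2 square roots of distinct primes are multiplicatively independent over Q,
so [K:Q] = 2^2 and Gal(K/Q) is isomorphic to (Z/2Z)^2.
|Gal| = 2^2 = 4

4


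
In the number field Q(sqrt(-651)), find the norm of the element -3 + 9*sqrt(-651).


N(a + b*sqrt(d)) = a^2 - d*b^2
= (-3)^2 - (-651)*(9)^2
= 9 + 52731
= 52740

52740


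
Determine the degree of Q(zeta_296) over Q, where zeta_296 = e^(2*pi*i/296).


The degree equals Euler's totient phi(296).
296 = 2^3 * 37
phi(296) = 144

144


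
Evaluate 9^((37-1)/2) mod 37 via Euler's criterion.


p = 37 is prime and the exponent is (p-1)/2 = 18, so by Euler's criterion 9^18 = (9/37) = +1 or -1 mod 37.
Compute by square-and-multiply:
  18 = 16 + 2 (binary 10010)
  Repeated squaring mod 37: 9^1 = 9, 9^2 = 7, 9^4 = 12, 9^8 = 33, 9^16 = 16
  9^18 = 9^16 * 9^2 = 16 * 7 mod 37
    16 * 7 = 112 = 1 mod 37
  9^18 = 1 mod 37
Result 1: 9 is a quadratic residue mod 37.
9^18 mod 37 = 1

1


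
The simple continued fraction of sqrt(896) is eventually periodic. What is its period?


Run the CF algorithm for sqrt(896).
a_0 = floor(sqrt(896)) = 29; set m_0=0, q_0=1.
Recurrence: m' = q*a - m,  q' = (d - m'^2)/q,  a' = floor((a_0 + m')/q').
  step 1: m=29, q=55, a=1
  step 2: m=26, q=4, a=13
  step 3: m=26, q=55, a=1
  step 4: m=29, q=1, a=58
a_4 = 2*a_0 = 58, so the period closes here.
sqrt(896) = [29; 1, 13, 1, 58]
Period length = 4

4


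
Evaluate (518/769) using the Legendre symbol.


p = 769 is prime, so compute (518/769) with the reciprocity algorithm (Jacobi-symbol steps: pull out 2s via (2/n), flip via reciprocity, reduce):
  pull out 2: (2/769) = +1  (since 769 mod 8 = 1)
  reciprocity: (259/769) -> +(769/259)
  reduce: (251/259)
  reciprocity: (251/259) -> -(259/251)
  reduce: (8/251)
  pull out 2: (2/251) = -1  (since 251 mod 8 = 3)
  pull out 2: (2/251) = -1  (since 251 mod 8 = 3)
  pull out 2: (2/251) = -1  (since 251 mod 8 = 3)
  (1/251) = 1
Product of signs = 1
(518/769) = 1

1


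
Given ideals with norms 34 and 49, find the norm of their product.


N(IJ) = N(I) * N(J)
= 34 * 49
= 1666

1666


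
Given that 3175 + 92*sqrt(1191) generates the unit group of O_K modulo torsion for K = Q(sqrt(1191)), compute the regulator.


epsilon = 3175 + 92*sqrt(1191)
= 6349.9998
R = ln(6349.9998)
= 8.7562

8.7562


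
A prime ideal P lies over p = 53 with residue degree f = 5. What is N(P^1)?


N(P^a) = p^(a*f)
= 53^(1*5)
= 53^5
= 418195493

418195493


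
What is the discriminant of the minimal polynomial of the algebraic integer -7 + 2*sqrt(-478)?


The element -7 + 2*sqrt(-478) has minimal polynomial:
x^2 + 14*x + 1961
Discriminant = (14)^2 - 4*(1961)
= 196 - 7844
= -7648

-7648


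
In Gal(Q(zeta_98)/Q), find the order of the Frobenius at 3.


The Frobenius at p in Gal(Q(zeta_n)/Q) = (Z/nZ)* is the class of p, so its order is ord_98(3), the smallest k >= 1 with 3^k = 1 mod 98.
n = 98 = 2 * 7^2, phi(98) = 42; the order divides phi(n).
Divisors of 42: 1, 2, 3, 6, 7, 14, 21, 42
Repeated squaring mod 98: 3^1 = 3, 3^2 = 9, 3^4 = 81, 3^8 = 93, 3^16 = 25, 3^32 = 37
Test divisors in increasing order:
  k=1: 3^1 = 3 mod 98
  k=2: 3^2 = 9 mod 98
  k=3: 3^3 = 9 * 3 = 27 mod 98
  k=6: 3^6 = 81 * 9 = 43 mod 98
  k=7: 3^7 = 81 * 9 * 3 = 31 mod 98
  k=14: 3^14 = 93 * 81 * 9 = 79 mod 98
  k=21: 3^21 = 25 * 81 * 3 = 97 mod 98
  k=42: 3^42 = 37 * 93 * 9 = 1 mod 98  <- first divisor giving 1
Order = 42

42


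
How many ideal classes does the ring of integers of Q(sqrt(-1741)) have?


K = Q(sqrt(-1741)). d mod 4 = 3, so D = disc(K) = 4d = -6964
h(K) equals the number of primitive reduced positive-definite forms (a, b, c) = a*x^2 + b*x*y + c*y^2 with b^2 - 4ac = D,
where reduced means |b| <= a <= c, with b >= 0 whenever |b| = a or a = c, and primitive means gcd(a, b, c) = 1.
Reduced forces 3a^2 <= |D| = 6964, so 1 <= a <= 48; b must have the parity of D, and c = (b^2 - D)/(4a) must be an integer >= a.
Enumerate a = 1..48, b in [-a, a]:
  a=1: (1, 0, 1741)  [1]
  a=2: (2, 2, 871)  [1]
  a=3..4: none
  a=5: (5, -4, 349), (5, 4, 349)  [2]
  a=6: none
  a=7: (7, -6, 250), (7, 6, 250)  [2]
  a=8..9: none
  a=10: (10, -6, 175), (10, 6, 175)  [2]
  a=11..12: none
  a=13: (13, -2, 134), (13, 2, 134)  [2]
  a=14: (14, -6, 125), (14, 6, 125)  [2]
  a=15..18: none
  a=19: (19, -16, 95), (19, 16, 95)  [2]
  a=20..24: none
  a=25: (25, -6, 70), (25, 6, 70)  [2]
  a=26: (26, -2, 67), (26, 2, 67)  [2]
  a=27..28: none
  a=29: (29, -24, 65), (29, 24, 65)  [2]
  a=30..34: none
  a=35: (35, -34, 58), (35, -6, 50), (35, 6, 50), (35, 34, 58)  [4]
  a=36..37: none
  a=38: (38, -22, 49), (38, 22, 49)  [2]
  a=39..48: none
Total reduced forms: 1 + 1 + 2 + 2 + 2 + 2 + 2 + 2 + 2 + 2 + 2 + 4 + 2 = 26
h = 26

26


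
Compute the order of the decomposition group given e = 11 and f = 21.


|D_P| = e * f
= 11 * 21
= 231

231


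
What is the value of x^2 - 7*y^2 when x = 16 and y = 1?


x^2 - d*y^2
= 16^2 - 7*1^2
= 256 - 7
= 249

249


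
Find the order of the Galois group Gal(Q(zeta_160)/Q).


|Gal(Q(zeta_160)/Q)| = phi(160)
= 64

64


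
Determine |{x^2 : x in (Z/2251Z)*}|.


For prime p, the number of non-zero quadratic residues is (p-1)/2.
= (2251-1)/2
= 1125

1125


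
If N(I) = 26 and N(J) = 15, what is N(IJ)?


N(IJ) = N(I) * N(J)
= 26 * 15
= 390

390


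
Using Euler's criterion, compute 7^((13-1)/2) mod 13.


p = 13 is prime and the exponent is (p-1)/2 = 6, so by Euler's criterion 7^6 = (7/13) = +1 or -1 mod 13.
Compute by square-and-multiply:
  6 = 4 + 2 (binary 110)
  Repeated squaring mod 13: 7^1 = 7, 7^2 = 10, 7^4 = 9
  7^6 = 7^4 * 7^2 = 9 * 10 mod 13
    9 * 10 = 90 = 12 mod 13
  7^6 = 12 mod 13
Result 12 = p - 1 = -1 mod 13: 7 is a quadratic non-residue mod 13. As a residue in [0, p-1] the value is 12.
7^6 mod 13 = 12

12


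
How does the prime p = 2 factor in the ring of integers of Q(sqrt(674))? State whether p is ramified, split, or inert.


K = Q(sqrt(674)). Since d mod 4 = 2, disc(K) = 2696.
Check p | disc: 2696 mod 2 = 0.
p divides disc, so p ramifies: (p) = P^2 with e=2, f=1, g=1.
Therefore p is ramified.

ramified


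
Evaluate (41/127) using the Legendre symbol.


p = 127 is prime, so compute (41/127) with the reciprocity algorithm (Jacobi-symbol steps: pull out 2s via (2/n), flip via reciprocity, reduce):
  reciprocity: (41/127) -> +(127/41)
  reduce: (4/41)
  pull out 2: (2/41) = +1  (since 41 mod 8 = 1)
  pull out 2: (2/41) = +1  (since 41 mod 8 = 1)
  (1/41) = 1
Product of signs = 1
(41/127) = 1

1


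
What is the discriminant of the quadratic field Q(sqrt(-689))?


For K = Q(sqrt(d)) with d squarefree: disc(K) = d if d = 1 mod 4, and disc(K) = 4d if d = 2 or 3 mod 4.
Here d = -689, and d mod 4 = 3.
d = 3 mod 4, not 1 (O_K = Z[sqrt(d)]), so disc(K) = 4d = 4 * (-689) = -2756

-2756


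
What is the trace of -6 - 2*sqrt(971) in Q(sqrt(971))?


Tr(a + b*sqrt(d)) = (a + b*sqrt(d)) + (a - b*sqrt(d)) = 2a
= 2 * (-6)
= -12

-12


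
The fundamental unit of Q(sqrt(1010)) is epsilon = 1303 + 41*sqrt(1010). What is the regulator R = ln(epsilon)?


epsilon = 1303 + 41*sqrt(1010)
= 2606.0004
R = ln(2606.0004)
= 7.8656

7.8656


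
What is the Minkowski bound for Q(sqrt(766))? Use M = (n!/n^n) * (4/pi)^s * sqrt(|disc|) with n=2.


d = 766, d mod 4 = 2, so disc(K) = 4d = 3064; |disc(K)| = 3064
Real quadratic field, so n = 2, s = r2 = 0, r1 = 2
M = (n!/n^n) * (4/pi)^s * sqrt(|disc(K)|) = (2!/2^2) * (4/pi)^0 * sqrt(3064)
= 0.5 * 1.000000 * 55.353410
= 27.6767

27.6767


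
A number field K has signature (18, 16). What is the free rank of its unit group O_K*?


By Dirichlet's unit theorem:
rank = r1 + r2 - 1
= 18 + 16 - 1
= 33

33


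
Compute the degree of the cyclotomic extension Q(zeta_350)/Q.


The degree equals Euler's totient phi(350).
350 = 2 * 5^2 * 7
phi(350) = 120

120


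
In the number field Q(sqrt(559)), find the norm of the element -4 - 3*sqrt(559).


N(a + b*sqrt(d)) = a^2 - d*b^2
= (-4)^2 - (559)*(-3)^2
= 16 - 5031
= -5015

-5015


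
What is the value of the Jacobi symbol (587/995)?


Compute (587/995) via quadratic reciprocity:
  reciprocity: (587/995) -> -(995/587)
  reduce: (408/587)
  pull out 2: (2/587) = -1  (since 587 mod 8 = 3)
  pull out 2: (2/587) = -1  (since 587 mod 8 = 3)
  pull out 2: (2/587) = -1  (since 587 mod 8 = 3)
  reciprocity: (51/587) -> -(587/51)
  reduce: (26/51)
  pull out 2: (2/51) = -1  (since 51 mod 8 = 3)
  reciprocity: (13/51) -> +(51/13)
  reduce: (12/13)
  pull out 2: (2/13) = -1  (since 13 mod 8 = 5)
  pull out 2: (2/13) = -1  (since 13 mod 8 = 5)
  reciprocity: (3/13) -> +(13/3)
  reduce: (1/3)
  (1/3) = 1
Product of signs = 1

1


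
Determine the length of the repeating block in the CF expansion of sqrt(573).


Run the CF algorithm for sqrt(573).
a_0 = floor(sqrt(573)) = 23; set m_0=0, q_0=1.
Recurrence: m' = q*a - m,  q' = (d - m'^2)/q,  a' = floor((a_0 + m')/q').
  step 1: m=23, q=44, a=1
  step 2: m=21, q=3, a=14
  step 3: m=21, q=44, a=1
  step 4: m=23, q=1, a=46
a_4 = 2*a_0 = 46, so the period closes here.
sqrt(573) = [23; 1, 14, 1, 46]
Period length = 4

4


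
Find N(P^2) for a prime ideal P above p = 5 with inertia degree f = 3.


N(P^a) = p^(a*f)
= 5^(2*3)
= 5^6
= 15625

15625


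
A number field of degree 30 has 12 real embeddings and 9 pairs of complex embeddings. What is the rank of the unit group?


By Dirichlet's unit theorem:
rank = r1 + r2 - 1
= 12 + 9 - 1
= 20

20


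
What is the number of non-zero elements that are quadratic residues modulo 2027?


For prime p, the number of non-zero quadratic residues is (p-1)/2.
= (2027-1)/2
= 1013

1013


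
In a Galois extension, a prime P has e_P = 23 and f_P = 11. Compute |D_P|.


|D_P| = e * f
= 23 * 11
= 253

253


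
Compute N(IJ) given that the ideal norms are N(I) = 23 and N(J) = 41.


N(IJ) = N(I) * N(J)
= 23 * 41
= 943

943


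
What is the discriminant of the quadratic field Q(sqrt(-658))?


For K = Q(sqrt(d)) with d squarefree: disc(K) = d if d = 1 mod 4, and disc(K) = 4d if d = 2 or 3 mod 4.
Here d = -658, and d mod 4 = 2.
d = 2 mod 4, not 1 (O_K = Z[sqrt(d)]), so disc(K) = 4d = 4 * (-658) = -2632

-2632


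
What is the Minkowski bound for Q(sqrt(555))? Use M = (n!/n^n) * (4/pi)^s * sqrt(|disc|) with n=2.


d = 555, d mod 4 = 3, so disc(K) = 4d = 2220; |disc(K)| = 2220
Real quadratic field, so n = 2, s = r2 = 0, r1 = 2
M = (n!/n^n) * (4/pi)^s * sqrt(|disc(K)|) = (2!/2^2) * (4/pi)^0 * sqrt(2220)
= 0.5 * 1.000000 * 47.116876
= 23.5584

23.5584


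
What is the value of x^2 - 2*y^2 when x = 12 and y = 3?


x^2 - d*y^2
= 12^2 - 2*3^2
= 144 - 18
= 126

126


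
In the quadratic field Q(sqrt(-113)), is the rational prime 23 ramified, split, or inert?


K = Q(sqrt(-113)). Since d mod 4 = 3, disc(K) = -452.
Check p | disc: -452 mod 23 = 8.
p does not divide disc. Compute Legendre symbol (d/p):
2^((23-1)/2) mod 23 = 1
(d/p) = 1, so p splits: (p) = P*P' with e=1, f=1, g=2.
Therefore p is split.

split


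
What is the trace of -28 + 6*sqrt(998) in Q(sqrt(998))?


Tr(a + b*sqrt(d)) = (a + b*sqrt(d)) + (a - b*sqrt(d)) = 2a
= 2 * (-28)
= -56

-56


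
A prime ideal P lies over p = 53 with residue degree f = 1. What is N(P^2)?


N(P^a) = p^(a*f)
= 53^(2*1)
= 53^2
= 2809

2809


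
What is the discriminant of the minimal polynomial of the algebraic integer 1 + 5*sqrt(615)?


The element 1 + 5*sqrt(615) has minimal polynomial:
x^2 - 2*x - 15374
Discriminant = (-2)^2 - 4*(-15374)
= 4 + 61496
= 61500

61500


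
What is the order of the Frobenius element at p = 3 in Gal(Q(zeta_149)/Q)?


The Frobenius at p in Gal(Q(zeta_n)/Q) = (Z/nZ)* is the class of p, so its order is ord_149(3), the smallest k >= 1 with 3^k = 1 mod 149.
n = 149 = 149, phi(149) = 148; the order divides phi(n).
Divisors of 148: 1, 2, 4, 37, 74, 148
Repeated squaring mod 149: 3^1 = 3, 3^2 = 9, 3^4 = 81, 3^8 = 5, 3^16 = 25, 3^32 = 29, 3^64 = 96, 3^128 = 127
Test divisors in increasing order:
  k=1: 3^1 = 3 mod 149
  k=2: 3^2 = 9 mod 149
  k=4: 3^4 = 81 mod 149
  k=37: 3^37 = 29 * 81 * 3 = 44 mod 149
  k=74: 3^74 = 96 * 5 * 9 = 148 mod 149
  k=148: 3^148 = 127 * 25 * 81 = 1 mod 149  <- first divisor giving 1
Order = 148

148


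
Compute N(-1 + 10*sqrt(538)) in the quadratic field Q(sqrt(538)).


N(a + b*sqrt(d)) = a^2 - d*b^2
= (-1)^2 - (538)*(10)^2
= 1 - 53800
= -53799

-53799


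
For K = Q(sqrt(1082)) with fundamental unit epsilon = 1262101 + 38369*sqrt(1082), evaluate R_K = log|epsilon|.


epsilon = 1262101 + 38369*sqrt(1082)
= 2.5242e+06
R = ln(2.5242e+06)
= 14.7414

14.7414


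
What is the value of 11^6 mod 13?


p = 13 is prime and the exponent is (p-1)/2 = 6, so by Euler's criterion 11^6 = (11/13) = +1 or -1 mod 13.
Compute by square-and-multiply:
  6 = 4 + 2 (binary 110)
  Repeated squaring mod 13: 11^1 = 11, 11^2 = 4, 11^4 = 3
  11^6 = 11^4 * 11^2 = 3 * 4 mod 13
    3 * 4 = 12 = 12 mod 13
  11^6 = 12 mod 13
Result 12 = p - 1 = -1 mod 13: 11 is a quadratic non-residue mod 13. As a residue in [0, p-1] the value is 12.
11^6 mod 13 = 12

12


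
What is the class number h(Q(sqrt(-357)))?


K = Q(sqrt(-357)). d mod 4 = 3, so D = disc(K) = 4d = -1428
h(K) equals the number of primitive reduced positive-definite forms (a, b, c) = a*x^2 + b*x*y + c*y^2 with b^2 - 4ac = D,
where reduced means |b| <= a <= c, with b >= 0 whenever |b| = a or a = c, and primitive means gcd(a, b, c) = 1.
Reduced forces 3a^2 <= |D| = 1428, so 1 <= a <= 21; b must have the parity of D, and c = (b^2 - D)/(4a) must be an integer >= a.
Enumerate a = 1..21, b in [-a, a]:
  a=1: (1, 0, 357)  [1]
  a=2: (2, 2, 179)  [1]
  a=3: (3, 0, 119)  [1]
  a=4..5: none
  a=6: (6, 6, 61)  [1]
  a=7: (7, 0, 51)  [1]
  a=8..13: none
  a=14: (14, 14, 29)  [1]
  a=15..16: none
  a=17: (17, 0, 21)  [1]
  a=18: none
  a=19: (19, 4, 19)  [1]
  a=20..21: none
Total reduced forms: 1 + 1 + 1 + 1 + 1 + 1 + 1 + 1 = 8
h = 8

8


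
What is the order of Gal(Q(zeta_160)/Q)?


|Gal(Q(zeta_160)/Q)| = phi(160)
= 64

64


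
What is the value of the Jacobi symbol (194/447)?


Compute (194/447) via quadratic reciprocity:
  pull out 2: (2/447) = +1  (since 447 mod 8 = 7)
  reciprocity: (97/447) -> +(447/97)
  reduce: (59/97)
  reciprocity: (59/97) -> +(97/59)
  reduce: (38/59)
  pull out 2: (2/59) = -1  (since 59 mod 8 = 3)
  reciprocity: (19/59) -> -(59/19)
  reduce: (2/19)
  pull out 2: (2/19) = -1  (since 19 mod 8 = 3)
  (1/19) = 1
Product of signs = -1

-1


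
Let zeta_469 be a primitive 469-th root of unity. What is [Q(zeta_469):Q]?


The degree equals Euler's totient phi(469).
469 = 7 * 67
phi(469) = 396

396


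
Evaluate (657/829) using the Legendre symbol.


p = 829 is prime, so compute (657/829) with the reciprocity algorithm (Jacobi-symbol steps: pull out 2s via (2/n), flip via reciprocity, reduce):
  reciprocity: (657/829) -> +(829/657)
  reduce: (172/657)
  pull out 2: (2/657) = +1  (since 657 mod 8 = 1)
  pull out 2: (2/657) = +1  (since 657 mod 8 = 1)
  reciprocity: (43/657) -> +(657/43)
  reduce: (12/43)
  pull out 2: (2/43) = -1  (since 43 mod 8 = 3)
  pull out 2: (2/43) = -1  (since 43 mod 8 = 3)
  reciprocity: (3/43) -> -(43/3)
  reduce: (1/3)
  (1/3) = 1
Product of signs = -1
(657/829) = -1

-1


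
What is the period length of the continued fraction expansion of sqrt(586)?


Run the CF algorithm for sqrt(586).
a_0 = floor(sqrt(586)) = 24; set m_0=0, q_0=1.
Recurrence: m' = q*a - m,  q' = (d - m'^2)/q,  a' = floor((a_0 + m')/q').
  step 1: m=24, q=10, a=4
  step 2: m=16, q=33, a=1
  step 3: m=17, q=9, a=4
  step 4: m=19, q=25, a=1
  step 5: m=6, q=22, a=1
  step 6: m=16, q=15, a=2
  step 7: m=14, q=26, a=1
  step 8: m=12, q=17, a=2
  step 9: m=22, q=6, a=7
  step 10: m=20, q=31, a=1
  step 11: m=11, q=15, a=2
  step 12: m=19, q=15, a=2
  step 13: m=11, q=31, a=1
  step 14: m=20, q=6, a=7
  step 15: m=22, q=17, a=2
  step 16: m=12, q=26, a=1
  step 17: m=14, q=15, a=2
  step 18: m=16, q=22, a=1
  step 19: m=6, q=25, a=1
  step 20: m=19, q=9, a=4
  step 21: m=17, q=33, a=1
  step 22: m=16, q=10, a=4
  step 23: m=24, q=1, a=48
a_23 = 2*a_0 = 48, so the period closes here.
sqrt(586) = [24; 4, 1, 4, 1, 1, 2, 1, 2, 7, 1, 2, 2, 1, 7, 2, 1, 2, 1, 1, 4, 1, 4, 48]
Period length = 23

23


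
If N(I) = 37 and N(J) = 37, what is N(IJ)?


N(IJ) = N(I) * N(J)
= 37 * 37
= 1369

1369


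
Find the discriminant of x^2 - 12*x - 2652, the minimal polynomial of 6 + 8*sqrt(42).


The element 6 + 8*sqrt(42) has minimal polynomial:
x^2 - 12*x - 2652
Discriminant = (-12)^2 - 4*(-2652)
= 144 + 10608
= 10752

10752


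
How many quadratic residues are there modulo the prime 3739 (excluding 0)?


For prime p, the number of non-zero quadratic residues is (p-1)/2.
= (3739-1)/2
= 1869

1869


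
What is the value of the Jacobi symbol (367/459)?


Compute (367/459) via quadratic reciprocity:
  reciprocity: (367/459) -> -(459/367)
  reduce: (92/367)
  pull out 2: (2/367) = +1  (since 367 mod 8 = 7)
  pull out 2: (2/367) = +1  (since 367 mod 8 = 7)
  reciprocity: (23/367) -> -(367/23)
  reduce: (22/23)
  pull out 2: (2/23) = +1  (since 23 mod 8 = 7)
  reciprocity: (11/23) -> -(23/11)
  reduce: (1/11)
  (1/11) = 1
Product of signs = -1

-1


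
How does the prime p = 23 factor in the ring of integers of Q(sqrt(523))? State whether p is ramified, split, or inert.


K = Q(sqrt(523)). Since d mod 4 = 3, disc(K) = 2092.
Check p | disc: 2092 mod 23 = 22.
p does not divide disc. Compute Legendre symbol (d/p):
17^((23-1)/2) mod 23 = -1
(d/p) = -1, so p is inert: (p) stays prime with e=1, f=2, g=1.
Therefore p is inert.

inert


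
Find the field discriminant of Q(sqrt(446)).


For K = Q(sqrt(d)) with d squarefree: disc(K) = d if d = 1 mod 4, and disc(K) = 4d if d = 2 or 3 mod 4.
Here d = 446, and d mod 4 = 2.
d = 2 mod 4, not 1 (O_K = Z[sqrt(d)]), so disc(K) = 4d = 4 * (446) = 1784

1784


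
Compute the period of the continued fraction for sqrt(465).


Run the CF algorithm for sqrt(465).
a_0 = floor(sqrt(465)) = 21; set m_0=0, q_0=1.
Recurrence: m' = q*a - m,  q' = (d - m'^2)/q,  a' = floor((a_0 + m')/q').
  step 1: m=21, q=24, a=1
  step 2: m=3, q=19, a=1
  step 3: m=16, q=11, a=3
  step 4: m=17, q=16, a=2
  step 5: m=15, q=15, a=2
  step 6: m=15, q=16, a=2
  step 7: m=17, q=11, a=3
  step 8: m=16, q=19, a=1
  step 9: m=3, q=24, a=1
  step 10: m=21, q=1, a=42
a_10 = 2*a_0 = 42, so the period closes here.
sqrt(465) = [21; 1, 1, 3, 2, 2, 2, 3, 1, 1, 42]
Period length = 10

10


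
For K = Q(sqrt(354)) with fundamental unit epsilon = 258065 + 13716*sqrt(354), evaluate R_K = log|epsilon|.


epsilon = 258065 + 13716*sqrt(354)
= 516130.0000
R = ln(516130.0000)
= 13.1541

13.1541


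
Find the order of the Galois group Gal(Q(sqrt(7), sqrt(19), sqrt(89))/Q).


The 3 square roots of distinct primes are multiplicatively independent over Q,
so [K:Q] = 2^3 and Gal(K/Q) is isomorphic to (Z/2Z)^3.
|Gal| = 2^3 = 8

8


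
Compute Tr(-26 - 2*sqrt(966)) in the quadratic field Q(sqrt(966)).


Tr(a + b*sqrt(d)) = (a + b*sqrt(d)) + (a - b*sqrt(d)) = 2a
= 2 * (-26)
= -52

-52


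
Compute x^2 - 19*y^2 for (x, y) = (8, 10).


x^2 - d*y^2
= 8^2 - 19*10^2
= 64 - 1900
= -1836

-1836


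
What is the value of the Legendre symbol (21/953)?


p = 953 is prime, so compute (21/953) with the reciprocity algorithm (Jacobi-symbol steps: pull out 2s via (2/n), flip via reciprocity, reduce):
  reciprocity: (21/953) -> +(953/21)
  reduce: (8/21)
  pull out 2: (2/21) = -1  (since 21 mod 8 = 5)
  pull out 2: (2/21) = -1  (since 21 mod 8 = 5)
  pull out 2: (2/21) = -1  (since 21 mod 8 = 5)
  (1/21) = 1
Product of signs = -1
(21/953) = -1

-1


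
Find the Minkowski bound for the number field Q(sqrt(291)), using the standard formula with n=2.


d = 291, d mod 4 = 3, so disc(K) = 4d = 1164; |disc(K)| = 1164
Real quadratic field, so n = 2, s = r2 = 0, r1 = 2
M = (n!/n^n) * (4/pi)^s * sqrt(|disc(K)|) = (2!/2^2) * (4/pi)^0 * sqrt(1164)
= 0.5 * 1.000000 * 34.117444
= 17.0587

17.0587


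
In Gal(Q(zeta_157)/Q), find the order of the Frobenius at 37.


The Frobenius at p in Gal(Q(zeta_n)/Q) = (Z/nZ)* is the class of p, so its order is ord_157(37), the smallest k >= 1 with 37^k = 1 mod 157.
n = 157 = 157, phi(157) = 156; the order divides phi(n).
Divisors of 156: 1, 2, 3, 4, 6, 12, 13, 26, 39, 52, 78, 156
Repeated squaring mod 157: 37^1 = 37, 37^2 = 113, 37^4 = 52, 37^8 = 35, 37^16 = 126, 37^32 = 19, 37^64 = 47, 37^128 = 11
Test divisors in increasing order:
  k=1: 37^1 = 37 mod 157
  k=2: 37^2 = 113 mod 157
  k=3: 37^3 = 113 * 37 = 99 mod 157
  k=4: 37^4 = 52 mod 157
  k=6: 37^6 = 52 * 113 = 67 mod 157
  k=12: 37^12 = 35 * 52 = 93 mod 157
  k=13: 37^13 = 35 * 52 * 37 = 144 mod 157
  k=26: 37^26 = 126 * 35 * 113 = 12 mod 157
  k=39: 37^39 = 19 * 52 * 113 * 37 = 1 mod 157  <- first divisor giving 1
Order = 39

39


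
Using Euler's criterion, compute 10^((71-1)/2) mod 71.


p = 71 is prime and the exponent is (p-1)/2 = 35, so by Euler's criterion 10^35 = (10/71) = +1 or -1 mod 71.
Compute by square-and-multiply:
  35 = 32 + 2 + 1 (binary 100011)
  Repeated squaring mod 71: 10^1 = 10, 10^2 = 29, 10^4 = 60, 10^8 = 50, 10^16 = 15, 10^32 = 12
  10^35 = 10^32 * 10^2 * 10^1 = 12 * 29 * 10 mod 71
    12 * 29 = 348 = 64 mod 71
    64 * 10 = 640 = 1 mod 71
  10^35 = 1 mod 71
Result 1: 10 is a quadratic residue mod 71.
10^35 mod 71 = 1

1


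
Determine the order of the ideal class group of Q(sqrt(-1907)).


K = Q(sqrt(-1907)). d mod 4 = 1, so D = disc(K) = d = -1907
h(K) equals the number of primitive reduced positive-definite forms (a, b, c) = a*x^2 + b*x*y + c*y^2 with b^2 - 4ac = D,
where reduced means |b| <= a <= c, with b >= 0 whenever |b| = a or a = c, and primitive means gcd(a, b, c) = 1.
Reduced forces 3a^2 <= |D| = 1907, so 1 <= a <= 25; b must have the parity of D, and c = (b^2 - D)/(4a) must be an integer >= a.
Enumerate a = 1..25, b in [-a, a]:
  a=1: (1, 1, 477)  [1]
  a=2: none
  a=3: (3, -1, 159), (3, 1, 159)  [2]
  a=4..6: none
  a=7: (7, -5, 69), (7, 5, 69)  [2]
  a=8: none
  a=9: (9, -1, 53), (9, 1, 53)  [2]
  a=10..12: none
  a=13: (13, -11, 39), (13, 11, 39)  [2]
  a=14..20: none
  a=21: (21, -19, 27), (21, -5, 23), (21, 5, 23), (21, 19, 27)  [4]
  a=22..25: none
Total reduced forms: 1 + 2 + 2 + 2 + 2 + 4 = 13
h = 13

13


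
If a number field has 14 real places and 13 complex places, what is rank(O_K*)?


By Dirichlet's unit theorem:
rank = r1 + r2 - 1
= 14 + 13 - 1
= 26

26


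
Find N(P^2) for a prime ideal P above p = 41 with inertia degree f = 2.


N(P^a) = p^(a*f)
= 41^(2*2)
= 41^4
= 2825761

2825761


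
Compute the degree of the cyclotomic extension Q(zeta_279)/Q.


The degree equals Euler's totient phi(279).
279 = 3^2 * 31
phi(279) = 180

180


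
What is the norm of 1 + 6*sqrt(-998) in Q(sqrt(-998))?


N(a + b*sqrt(d)) = a^2 - d*b^2
= (1)^2 - (-998)*(6)^2
= 1 + 35928
= 35929

35929


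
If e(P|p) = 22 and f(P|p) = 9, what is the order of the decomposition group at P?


|D_P| = e * f
= 22 * 9
= 198

198


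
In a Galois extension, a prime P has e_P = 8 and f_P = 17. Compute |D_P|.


|D_P| = e * f
= 8 * 17
= 136

136


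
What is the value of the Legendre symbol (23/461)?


p = 461 is prime, so compute (23/461) with the reciprocity algorithm (Jacobi-symbol steps: pull out 2s via (2/n), flip via reciprocity, reduce):
  reciprocity: (23/461) -> +(461/23)
  reduce: (1/23)
  (1/23) = 1
Product of signs = 1
(23/461) = 1

1
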